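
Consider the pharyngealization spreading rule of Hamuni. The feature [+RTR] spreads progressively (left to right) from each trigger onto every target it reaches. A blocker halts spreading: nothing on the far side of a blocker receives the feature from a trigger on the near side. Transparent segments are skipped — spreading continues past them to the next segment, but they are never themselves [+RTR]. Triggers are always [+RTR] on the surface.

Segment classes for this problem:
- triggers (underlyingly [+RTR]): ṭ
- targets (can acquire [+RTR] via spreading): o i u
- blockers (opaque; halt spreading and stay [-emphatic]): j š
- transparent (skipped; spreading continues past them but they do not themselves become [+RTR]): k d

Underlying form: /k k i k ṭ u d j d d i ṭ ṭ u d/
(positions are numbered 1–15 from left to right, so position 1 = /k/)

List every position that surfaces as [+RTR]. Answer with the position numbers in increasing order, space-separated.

From /ṭ/ at 5 rightward: 6 /u/ → [+RTR]; 7 /d/ transparent; 8 /j/ blocks.
From /ṭ/ at 12 rightward: 13 /ṭ/ is itself a trigger — this domain ends here.
From /ṭ/ at 13 rightward: 14 /u/ → [+RTR]; 15 /d/ transparent; word edge.
Targets with no active source: positions 3 11 stay [-emphatic].

5 6 12 13 14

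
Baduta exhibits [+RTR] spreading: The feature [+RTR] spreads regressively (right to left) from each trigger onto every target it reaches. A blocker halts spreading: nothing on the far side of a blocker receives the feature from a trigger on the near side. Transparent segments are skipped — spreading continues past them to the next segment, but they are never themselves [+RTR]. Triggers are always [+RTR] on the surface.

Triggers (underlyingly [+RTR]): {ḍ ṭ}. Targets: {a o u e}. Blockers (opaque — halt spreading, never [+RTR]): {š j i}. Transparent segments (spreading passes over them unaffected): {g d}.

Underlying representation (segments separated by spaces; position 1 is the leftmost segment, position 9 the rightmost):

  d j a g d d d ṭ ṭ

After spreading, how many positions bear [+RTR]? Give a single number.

3

From /ṭ/ at 8 leftward: 7 /d/ transparent; 6 /d/ transparent; 5 /d/ transparent; 4 /g/ transparent; 3 /a/ → [+RTR]; 2 /j/ blocks.
From /ṭ/ at 9 leftward: 8 /ṭ/ is itself a trigger — this domain ends here.
[+RTR] positions on the surface: 3 8 9.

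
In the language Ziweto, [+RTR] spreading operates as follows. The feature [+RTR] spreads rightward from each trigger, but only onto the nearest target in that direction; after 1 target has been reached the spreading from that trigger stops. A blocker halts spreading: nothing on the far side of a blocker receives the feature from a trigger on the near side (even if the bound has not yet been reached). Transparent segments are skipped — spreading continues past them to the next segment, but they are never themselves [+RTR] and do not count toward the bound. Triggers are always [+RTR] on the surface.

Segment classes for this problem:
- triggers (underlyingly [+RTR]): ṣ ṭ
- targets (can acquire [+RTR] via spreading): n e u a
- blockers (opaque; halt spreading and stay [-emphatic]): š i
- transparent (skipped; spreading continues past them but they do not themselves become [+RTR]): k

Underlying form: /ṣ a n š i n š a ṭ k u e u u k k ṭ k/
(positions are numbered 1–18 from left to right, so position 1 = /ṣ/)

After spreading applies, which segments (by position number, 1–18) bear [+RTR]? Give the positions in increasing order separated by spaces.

1 2 9 11 17

From /ṣ/ at 1 rightward: 2 /a/ → [+RTR]; bound reached.
From /ṭ/ at 9 rightward: 10 /k/ transparent; 11 /u/ → [+RTR]; bound reached.
From /ṭ/ at 17 rightward: 18 /k/ transparent; word edge.
Targets with no active source: positions 3 6 8 12 13 14 stay [-emphatic].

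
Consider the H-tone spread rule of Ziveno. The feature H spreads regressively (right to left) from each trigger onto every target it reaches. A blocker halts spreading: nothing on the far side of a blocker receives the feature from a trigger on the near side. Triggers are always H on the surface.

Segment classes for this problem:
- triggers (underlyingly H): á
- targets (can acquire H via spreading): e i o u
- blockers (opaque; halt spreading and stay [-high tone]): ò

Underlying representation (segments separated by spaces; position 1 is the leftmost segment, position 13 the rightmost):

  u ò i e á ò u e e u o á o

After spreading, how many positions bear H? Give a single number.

9

From /á/ at 5 leftward: 4 /e/ → H; 3 /i/ → H; 2 /ò/ blocks.
From /á/ at 12 leftward: 11 /o/ → H; 10 /u/ → H; 9 /e/ → H; 8 /e/ → H; 7 /u/ → H; 6 /ò/ blocks.
Targets with no active source: positions 1 13 stay [-high tone].
H positions on the surface: 3 4 5 7 8 9 10 11 12.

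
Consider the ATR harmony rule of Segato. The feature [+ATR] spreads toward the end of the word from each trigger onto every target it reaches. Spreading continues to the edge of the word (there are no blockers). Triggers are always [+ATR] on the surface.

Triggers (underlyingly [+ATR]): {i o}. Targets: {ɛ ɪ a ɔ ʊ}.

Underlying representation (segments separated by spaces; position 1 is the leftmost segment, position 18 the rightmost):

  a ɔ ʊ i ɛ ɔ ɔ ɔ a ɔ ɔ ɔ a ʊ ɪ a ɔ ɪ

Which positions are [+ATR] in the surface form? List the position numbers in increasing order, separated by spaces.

From /i/ at 4 rightward: 5 /ɛ/ → [+ATR]; 6 /ɔ/ → [+ATR]; 7 /ɔ/ → [+ATR]; 8 /ɔ/ → [+ATR]; 9 /a/ → [+ATR]; 10 /ɔ/ → [+ATR]; 11 /ɔ/ → [+ATR]; 12 /ɔ/ → [+ATR]; 13 /a/ → [+ATR]; 14 /ʊ/ → [+ATR]; 15 /ɪ/ → [+ATR]; 16 /a/ → [+ATR]; 17 /ɔ/ → [+ATR]; 18 /ɪ/ → [+ATR]; word edge.
Targets with no active source: positions 1 2 3 stay [-ATR].

4 5 6 7 8 9 10 11 12 13 14 15 16 17 18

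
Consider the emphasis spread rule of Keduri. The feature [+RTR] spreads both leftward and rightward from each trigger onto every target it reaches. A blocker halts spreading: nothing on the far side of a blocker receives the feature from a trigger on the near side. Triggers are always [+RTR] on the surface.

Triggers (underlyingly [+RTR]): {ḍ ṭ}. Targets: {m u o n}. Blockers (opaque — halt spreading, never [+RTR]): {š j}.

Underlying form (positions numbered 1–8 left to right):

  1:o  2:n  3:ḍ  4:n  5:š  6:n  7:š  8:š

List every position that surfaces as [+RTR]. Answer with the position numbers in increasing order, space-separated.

From /ḍ/ at 3 rightward: 4 /n/ → [+RTR]; 5 /š/ blocks.
From /ḍ/ at 3 leftward: 2 /n/ → [+RTR]; 1 /o/ → [+RTR]; word edge.
Target with no active source: position 6 stays [-emphatic].

1 2 3 4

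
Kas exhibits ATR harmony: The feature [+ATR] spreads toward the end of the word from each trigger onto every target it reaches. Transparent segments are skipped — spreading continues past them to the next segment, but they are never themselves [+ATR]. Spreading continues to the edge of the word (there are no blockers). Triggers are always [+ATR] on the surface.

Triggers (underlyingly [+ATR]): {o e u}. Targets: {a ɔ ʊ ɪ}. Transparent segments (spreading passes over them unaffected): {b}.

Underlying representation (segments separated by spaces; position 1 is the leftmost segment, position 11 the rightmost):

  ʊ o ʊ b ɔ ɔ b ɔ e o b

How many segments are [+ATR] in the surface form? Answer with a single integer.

7

From /o/ at 2 rightward: 3 /ʊ/ → [+ATR]; 4 /b/ transparent; 5 /ɔ/ → [+ATR]; 6 /ɔ/ → [+ATR]; 7 /b/ transparent; 8 /ɔ/ → [+ATR]; 9 /e/ is itself a trigger — this domain ends here.
From /e/ at 9 rightward: 10 /o/ is itself a trigger — this domain ends here.
From /o/ at 10 rightward: 11 /b/ transparent; word edge.
Target with no active source: position 1 stays [-ATR].
[+ATR] positions on the surface: 2 3 5 6 8 9 10.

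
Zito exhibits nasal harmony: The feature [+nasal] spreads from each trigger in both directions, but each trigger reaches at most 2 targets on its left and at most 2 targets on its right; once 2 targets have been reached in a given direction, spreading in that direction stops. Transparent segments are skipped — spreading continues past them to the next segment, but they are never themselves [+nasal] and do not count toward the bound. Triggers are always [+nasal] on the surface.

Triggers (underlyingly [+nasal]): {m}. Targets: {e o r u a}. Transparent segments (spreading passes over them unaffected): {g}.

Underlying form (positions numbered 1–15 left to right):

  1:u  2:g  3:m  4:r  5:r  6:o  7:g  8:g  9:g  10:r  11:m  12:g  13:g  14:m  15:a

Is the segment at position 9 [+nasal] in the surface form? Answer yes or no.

From /m/ at 3 rightward: 4 /r/ → [+nasal]; 5 /r/ → [+nasal]; bound reached.
From /m/ at 3 leftward: 2 /g/ transparent; 1 /u/ → [+nasal]; word edge.
From /m/ at 11 rightward: 12 /g/ transparent; 13 /g/ transparent; 14 /m/ is itself a trigger — this domain ends here.
From /m/ at 11 leftward: 10 /r/ → [+nasal]; 9 /g/ transparent; 8 /g/ transparent; 7 /g/ transparent; 6 /o/ → [+nasal]; bound reached.
From /m/ at 14 rightward: 15 /a/ → [+nasal]; word edge.
From /m/ at 14 leftward: 13 /g/ transparent; 12 /g/ transparent; 11 /m/ is itself a trigger — this domain ends here.
[+nasal] positions on the surface: 1 3 4 5 6 10 11 14 15.

no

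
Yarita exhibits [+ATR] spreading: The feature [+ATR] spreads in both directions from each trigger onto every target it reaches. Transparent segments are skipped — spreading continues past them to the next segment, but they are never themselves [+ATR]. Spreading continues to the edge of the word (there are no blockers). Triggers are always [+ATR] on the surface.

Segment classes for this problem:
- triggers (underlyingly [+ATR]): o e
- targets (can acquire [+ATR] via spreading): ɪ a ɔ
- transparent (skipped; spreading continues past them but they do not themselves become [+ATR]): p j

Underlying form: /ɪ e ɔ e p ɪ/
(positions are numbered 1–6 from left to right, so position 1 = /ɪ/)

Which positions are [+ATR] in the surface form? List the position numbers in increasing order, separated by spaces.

1 2 3 4 6

From /e/ at 2 rightward: 3 /ɔ/ → [+ATR]; 4 /e/ is itself a trigger — this domain ends here.
From /e/ at 2 leftward: 1 /ɪ/ → [+ATR]; word edge.
From /e/ at 4 rightward: 5 /p/ transparent; 6 /ɪ/ → [+ATR]; word edge.
From /e/ at 4 leftward: 3 /ɔ/ → [+ATR]; 2 /e/ is itself a trigger — this domain ends here.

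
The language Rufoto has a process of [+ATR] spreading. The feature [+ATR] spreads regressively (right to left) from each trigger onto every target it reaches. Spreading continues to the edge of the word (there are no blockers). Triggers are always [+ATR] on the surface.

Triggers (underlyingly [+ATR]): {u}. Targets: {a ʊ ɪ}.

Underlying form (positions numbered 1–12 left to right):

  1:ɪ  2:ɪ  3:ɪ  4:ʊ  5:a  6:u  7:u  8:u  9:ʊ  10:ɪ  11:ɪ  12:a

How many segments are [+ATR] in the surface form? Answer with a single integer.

8

From /u/ at 6 leftward: 5 /a/ → [+ATR]; 4 /ʊ/ → [+ATR]; 3 /ɪ/ → [+ATR]; 2 /ɪ/ → [+ATR]; 1 /ɪ/ → [+ATR]; word edge.
From /u/ at 7 leftward: 6 /u/ is itself a trigger — this domain ends here.
From /u/ at 8 leftward: 7 /u/ is itself a trigger — this domain ends here.
Targets with no active source: positions 9 10 11 12 stay [-ATR].
[+ATR] positions on the surface: 1 2 3 4 5 6 7 8.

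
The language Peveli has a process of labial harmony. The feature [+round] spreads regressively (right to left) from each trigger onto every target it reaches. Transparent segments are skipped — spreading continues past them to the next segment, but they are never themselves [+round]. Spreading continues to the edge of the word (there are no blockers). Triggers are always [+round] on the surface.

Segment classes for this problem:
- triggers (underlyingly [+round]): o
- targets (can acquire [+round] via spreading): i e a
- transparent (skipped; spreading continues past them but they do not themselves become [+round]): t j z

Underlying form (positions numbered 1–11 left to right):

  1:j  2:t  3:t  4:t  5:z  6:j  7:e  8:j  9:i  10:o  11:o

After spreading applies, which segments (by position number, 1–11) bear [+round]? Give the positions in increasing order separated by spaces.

From /o/ at 10 leftward: 9 /i/ → [+round]; 8 /j/ transparent; 7 /e/ → [+round]; 6 /j/ transparent; 5 /z/ transparent; 4 /t/ transparent; 3 /t/ transparent; 2 /t/ transparent; 1 /j/ transparent; word edge.
From /o/ at 11 leftward: 10 /o/ is itself a trigger — this domain ends here.

7 9 10 11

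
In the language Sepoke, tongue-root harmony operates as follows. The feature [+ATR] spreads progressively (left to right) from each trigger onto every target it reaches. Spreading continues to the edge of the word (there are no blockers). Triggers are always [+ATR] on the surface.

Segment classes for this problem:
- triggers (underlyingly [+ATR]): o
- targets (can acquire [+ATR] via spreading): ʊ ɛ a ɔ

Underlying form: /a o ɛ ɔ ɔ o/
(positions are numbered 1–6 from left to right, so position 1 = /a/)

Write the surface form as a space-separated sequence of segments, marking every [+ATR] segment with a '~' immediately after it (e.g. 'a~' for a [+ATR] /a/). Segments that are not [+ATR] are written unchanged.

From /o/ at 2 rightward: 3 /ɛ/ → [+ATR]; 4 /ɔ/ → [+ATR]; 5 /ɔ/ → [+ATR]; 6 /o/ is itself a trigger — this domain ends here.
From /o/ at 6 rightward: word edge.
Target with no active source: position 1 stays [-ATR].
[+ATR] positions on the surface: 2 3 4 5 6.

a o~ ɛ~ ɔ~ ɔ~ o~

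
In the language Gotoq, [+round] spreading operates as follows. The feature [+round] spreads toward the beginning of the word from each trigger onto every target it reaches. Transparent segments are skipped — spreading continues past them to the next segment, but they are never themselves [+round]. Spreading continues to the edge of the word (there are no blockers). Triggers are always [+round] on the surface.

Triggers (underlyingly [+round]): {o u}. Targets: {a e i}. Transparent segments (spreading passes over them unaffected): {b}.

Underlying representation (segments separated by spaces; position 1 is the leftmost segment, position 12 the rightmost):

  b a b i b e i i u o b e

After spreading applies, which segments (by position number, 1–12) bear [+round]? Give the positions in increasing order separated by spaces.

From /u/ at 9 leftward: 8 /i/ → [+round]; 7 /i/ → [+round]; 6 /e/ → [+round]; 5 /b/ transparent; 4 /i/ → [+round]; 3 /b/ transparent; 2 /a/ → [+round]; 1 /b/ transparent; word edge.
From /o/ at 10 leftward: 9 /u/ is itself a trigger — this domain ends here.
Target with no active source: position 12 stays [-round].

2 4 6 7 8 9 10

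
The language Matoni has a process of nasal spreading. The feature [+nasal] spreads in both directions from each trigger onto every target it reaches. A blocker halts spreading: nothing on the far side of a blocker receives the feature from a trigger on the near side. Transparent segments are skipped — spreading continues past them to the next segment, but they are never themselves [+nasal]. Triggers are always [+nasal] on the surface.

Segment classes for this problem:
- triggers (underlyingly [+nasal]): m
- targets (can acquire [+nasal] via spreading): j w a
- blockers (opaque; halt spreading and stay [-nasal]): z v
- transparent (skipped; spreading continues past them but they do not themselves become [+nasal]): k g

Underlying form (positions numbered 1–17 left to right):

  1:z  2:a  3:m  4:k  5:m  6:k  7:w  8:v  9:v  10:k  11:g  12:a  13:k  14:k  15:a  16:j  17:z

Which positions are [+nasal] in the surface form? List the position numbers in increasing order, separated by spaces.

From /m/ at 3 rightward: 4 /k/ transparent; 5 /m/ is itself a trigger — this domain ends here.
From /m/ at 3 leftward: 2 /a/ → [+nasal]; 1 /z/ blocks.
From /m/ at 5 rightward: 6 /k/ transparent; 7 /w/ → [+nasal]; 8 /v/ blocks.
From /m/ at 5 leftward: 4 /k/ transparent; 3 /m/ is itself a trigger — this domain ends here.
Targets with no active source: positions 12 15 16 stay [-nasal].

2 3 5 7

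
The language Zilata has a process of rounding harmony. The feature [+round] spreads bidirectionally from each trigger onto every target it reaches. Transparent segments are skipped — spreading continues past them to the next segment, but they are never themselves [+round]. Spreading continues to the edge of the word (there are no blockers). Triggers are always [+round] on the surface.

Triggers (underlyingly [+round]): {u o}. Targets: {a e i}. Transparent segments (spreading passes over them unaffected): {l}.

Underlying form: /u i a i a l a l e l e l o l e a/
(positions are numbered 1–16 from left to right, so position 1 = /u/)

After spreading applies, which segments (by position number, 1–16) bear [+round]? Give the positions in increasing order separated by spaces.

1 2 3 4 5 7 9 11 13 15 16

From /u/ at 1 rightward: 2 /i/ → [+round]; 3 /a/ → [+round]; 4 /i/ → [+round]; 5 /a/ → [+round]; 6 /l/ transparent; 7 /a/ → [+round]; 8 /l/ transparent; 9 /e/ → [+round]; 10 /l/ transparent; 11 /e/ → [+round]; 12 /l/ transparent; 13 /o/ is itself a trigger — this domain ends here.
From /u/ at 1 leftward: word edge.
From /o/ at 13 rightward: 14 /l/ transparent; 15 /e/ → [+round]; 16 /a/ → [+round]; word edge.
From /o/ at 13 leftward: 12 /l/ transparent; 11 /e/ → [+round]; 10 /l/ transparent; 9 /e/ → [+round]; 8 /l/ transparent; 7 /a/ → [+round]; 6 /l/ transparent; 5 /a/ → [+round]; 4 /i/ → [+round]; 3 /a/ → [+round]; 2 /i/ → [+round]; 1 /u/ is itself a trigger — this domain ends here.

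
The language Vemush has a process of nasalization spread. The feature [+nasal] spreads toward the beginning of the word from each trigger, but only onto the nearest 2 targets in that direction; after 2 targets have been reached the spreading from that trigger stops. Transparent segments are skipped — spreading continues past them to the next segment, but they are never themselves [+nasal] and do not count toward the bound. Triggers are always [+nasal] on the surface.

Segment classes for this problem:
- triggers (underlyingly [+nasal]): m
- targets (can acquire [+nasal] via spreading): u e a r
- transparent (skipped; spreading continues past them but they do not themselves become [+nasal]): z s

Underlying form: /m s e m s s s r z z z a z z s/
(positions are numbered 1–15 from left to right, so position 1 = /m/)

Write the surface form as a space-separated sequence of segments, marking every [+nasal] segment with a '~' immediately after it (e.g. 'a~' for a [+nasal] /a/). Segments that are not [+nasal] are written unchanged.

From /m/ at 1 leftward: word edge.
From /m/ at 4 leftward: 3 /e/ → [+nasal]; 2 /s/ transparent; 1 /m/ is itself a trigger — this domain ends here.
Targets with no active source: positions 8 12 stay [-nasal].
[+nasal] positions on the surface: 1 3 4.

m~ s e~ m~ s s s r z z z a z z s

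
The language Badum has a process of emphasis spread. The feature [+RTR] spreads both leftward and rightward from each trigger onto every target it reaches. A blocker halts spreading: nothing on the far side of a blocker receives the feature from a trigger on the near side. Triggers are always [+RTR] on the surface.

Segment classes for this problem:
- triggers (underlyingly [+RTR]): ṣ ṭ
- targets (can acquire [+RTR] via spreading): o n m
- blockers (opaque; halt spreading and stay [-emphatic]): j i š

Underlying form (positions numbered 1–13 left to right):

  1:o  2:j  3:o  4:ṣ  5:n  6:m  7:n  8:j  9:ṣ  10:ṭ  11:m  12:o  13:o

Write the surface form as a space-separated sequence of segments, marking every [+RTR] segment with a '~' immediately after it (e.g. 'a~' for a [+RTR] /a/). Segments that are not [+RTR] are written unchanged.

From /ṣ/ at 4 rightward: 5 /n/ → [+RTR]; 6 /m/ → [+RTR]; 7 /n/ → [+RTR]; 8 /j/ blocks.
From /ṣ/ at 4 leftward: 3 /o/ → [+RTR]; 2 /j/ blocks.
From /ṣ/ at 9 rightward: 10 /ṭ/ is itself a trigger — this domain ends here.
From /ṣ/ at 9 leftward: 8 /j/ blocks.
From /ṭ/ at 10 rightward: 11 /m/ → [+RTR]; 12 /o/ → [+RTR]; 13 /o/ → [+RTR]; word edge.
From /ṭ/ at 10 leftward: 9 /ṣ/ is itself a trigger — this domain ends here.
Target with no active source: position 1 stays [-emphatic].
[+RTR] positions on the surface: 3 4 5 6 7 9 10 11 12 13.

o j o~ ṣ~ n~ m~ n~ j ṣ~ ṭ~ m~ o~ o~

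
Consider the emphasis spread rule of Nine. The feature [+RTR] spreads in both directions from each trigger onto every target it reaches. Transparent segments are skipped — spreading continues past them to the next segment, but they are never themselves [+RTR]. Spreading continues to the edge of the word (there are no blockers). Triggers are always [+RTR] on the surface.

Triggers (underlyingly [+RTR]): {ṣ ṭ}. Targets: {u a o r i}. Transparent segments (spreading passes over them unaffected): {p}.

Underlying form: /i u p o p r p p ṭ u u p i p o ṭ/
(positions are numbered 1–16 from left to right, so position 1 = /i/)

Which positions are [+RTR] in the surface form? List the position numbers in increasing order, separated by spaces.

1 2 4 6 9 10 11 13 15 16

From /ṭ/ at 9 rightward: 10 /u/ → [+RTR]; 11 /u/ → [+RTR]; 12 /p/ transparent; 13 /i/ → [+RTR]; 14 /p/ transparent; 15 /o/ → [+RTR]; 16 /ṭ/ is itself a trigger — this domain ends here.
From /ṭ/ at 9 leftward: 8 /p/ transparent; 7 /p/ transparent; 6 /r/ → [+RTR]; 5 /p/ transparent; 4 /o/ → [+RTR]; 3 /p/ transparent; 2 /u/ → [+RTR]; 1 /i/ → [+RTR]; word edge.
From /ṭ/ at 16 rightward: word edge.
From /ṭ/ at 16 leftward: 15 /o/ → [+RTR]; 14 /p/ transparent; 13 /i/ → [+RTR]; 12 /p/ transparent; 11 /u/ → [+RTR]; 10 /u/ → [+RTR]; 9 /ṭ/ is itself a trigger — this domain ends here.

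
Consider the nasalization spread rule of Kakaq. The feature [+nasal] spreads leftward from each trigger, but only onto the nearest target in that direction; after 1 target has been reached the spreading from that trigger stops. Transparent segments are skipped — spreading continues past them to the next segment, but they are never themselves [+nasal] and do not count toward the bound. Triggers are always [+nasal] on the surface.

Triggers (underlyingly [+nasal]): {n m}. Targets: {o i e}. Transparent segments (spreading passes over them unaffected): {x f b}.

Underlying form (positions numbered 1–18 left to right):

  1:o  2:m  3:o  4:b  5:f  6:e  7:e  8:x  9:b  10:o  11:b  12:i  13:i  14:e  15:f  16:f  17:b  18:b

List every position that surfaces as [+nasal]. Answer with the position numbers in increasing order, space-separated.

1 2

From /m/ at 2 leftward: 1 /o/ → [+nasal]; bound reached.
Targets with no active source: positions 3 6 7 10 12 13 14 stay [-nasal].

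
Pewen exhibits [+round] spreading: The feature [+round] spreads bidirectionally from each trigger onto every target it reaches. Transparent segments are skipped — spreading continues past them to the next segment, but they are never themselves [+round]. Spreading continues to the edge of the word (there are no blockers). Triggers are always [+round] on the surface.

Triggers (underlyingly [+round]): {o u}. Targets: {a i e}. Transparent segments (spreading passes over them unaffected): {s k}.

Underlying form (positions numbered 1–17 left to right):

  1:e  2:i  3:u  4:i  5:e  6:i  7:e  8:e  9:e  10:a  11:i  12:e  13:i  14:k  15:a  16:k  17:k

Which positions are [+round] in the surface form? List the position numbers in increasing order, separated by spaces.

From /u/ at 3 rightward: 4 /i/ → [+round]; 5 /e/ → [+round]; 6 /i/ → [+round]; 7 /e/ → [+round]; 8 /e/ → [+round]; 9 /e/ → [+round]; 10 /a/ → [+round]; 11 /i/ → [+round]; 12 /e/ → [+round]; 13 /i/ → [+round]; 14 /k/ transparent; 15 /a/ → [+round]; 16 /k/ transparent; 17 /k/ transparent; word edge.
From /u/ at 3 leftward: 2 /i/ → [+round]; 1 /e/ → [+round]; word edge.

1 2 3 4 5 6 7 8 9 10 11 12 13 15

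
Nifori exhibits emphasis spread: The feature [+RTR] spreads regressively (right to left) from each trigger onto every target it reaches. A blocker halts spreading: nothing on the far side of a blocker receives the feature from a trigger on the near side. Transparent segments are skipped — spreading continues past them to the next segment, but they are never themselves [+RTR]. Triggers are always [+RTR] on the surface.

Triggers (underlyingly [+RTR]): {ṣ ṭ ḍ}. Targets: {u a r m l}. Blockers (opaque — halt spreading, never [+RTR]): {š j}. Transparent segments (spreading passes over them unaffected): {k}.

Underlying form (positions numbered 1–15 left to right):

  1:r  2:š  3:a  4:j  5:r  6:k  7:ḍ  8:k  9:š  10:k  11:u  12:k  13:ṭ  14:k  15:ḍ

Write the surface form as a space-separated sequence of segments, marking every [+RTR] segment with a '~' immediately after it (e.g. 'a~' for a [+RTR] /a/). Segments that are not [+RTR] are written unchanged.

r š a j r~ k ḍ~ k š k u~ k ṭ~ k ḍ~

From /ḍ/ at 7 leftward: 6 /k/ transparent; 5 /r/ → [+RTR]; 4 /j/ blocks.
From /ṭ/ at 13 leftward: 12 /k/ transparent; 11 /u/ → [+RTR]; 10 /k/ transparent; 9 /š/ blocks.
From /ḍ/ at 15 leftward: 14 /k/ transparent; 13 /ṭ/ is itself a trigger — this domain ends here.
Targets with no active source: positions 1 3 stay [-emphatic].
[+RTR] positions on the surface: 5 7 11 13 15.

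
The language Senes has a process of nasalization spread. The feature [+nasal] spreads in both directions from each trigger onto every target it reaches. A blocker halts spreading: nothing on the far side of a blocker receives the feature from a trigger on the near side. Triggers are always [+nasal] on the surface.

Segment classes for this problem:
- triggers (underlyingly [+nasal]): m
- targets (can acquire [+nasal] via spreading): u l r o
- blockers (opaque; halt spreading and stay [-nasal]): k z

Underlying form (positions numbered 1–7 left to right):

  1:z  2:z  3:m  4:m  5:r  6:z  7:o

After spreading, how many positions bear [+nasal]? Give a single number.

From /m/ at 3 rightward: 4 /m/ is itself a trigger — this domain ends here.
From /m/ at 3 leftward: 2 /z/ blocks.
From /m/ at 4 rightward: 5 /r/ → [+nasal]; 6 /z/ blocks.
From /m/ at 4 leftward: 3 /m/ is itself a trigger — this domain ends here.
Target with no active source: position 7 stays [-nasal].
[+nasal] positions on the surface: 3 4 5.

3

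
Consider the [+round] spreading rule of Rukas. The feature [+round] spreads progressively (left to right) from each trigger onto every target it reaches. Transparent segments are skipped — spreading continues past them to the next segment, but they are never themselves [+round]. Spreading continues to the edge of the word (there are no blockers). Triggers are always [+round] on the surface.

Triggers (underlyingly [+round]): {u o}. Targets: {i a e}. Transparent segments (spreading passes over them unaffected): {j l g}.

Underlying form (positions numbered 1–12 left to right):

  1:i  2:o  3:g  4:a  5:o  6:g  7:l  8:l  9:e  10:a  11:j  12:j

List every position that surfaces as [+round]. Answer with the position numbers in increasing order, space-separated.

2 4 5 9 10

From /o/ at 2 rightward: 3 /g/ transparent; 4 /a/ → [+round]; 5 /o/ is itself a trigger — this domain ends here.
From /o/ at 5 rightward: 6 /g/ transparent; 7 /l/ transparent; 8 /l/ transparent; 9 /e/ → [+round]; 10 /a/ → [+round]; 11 /j/ transparent; 12 /j/ transparent; word edge.
Target with no active source: position 1 stays [-round].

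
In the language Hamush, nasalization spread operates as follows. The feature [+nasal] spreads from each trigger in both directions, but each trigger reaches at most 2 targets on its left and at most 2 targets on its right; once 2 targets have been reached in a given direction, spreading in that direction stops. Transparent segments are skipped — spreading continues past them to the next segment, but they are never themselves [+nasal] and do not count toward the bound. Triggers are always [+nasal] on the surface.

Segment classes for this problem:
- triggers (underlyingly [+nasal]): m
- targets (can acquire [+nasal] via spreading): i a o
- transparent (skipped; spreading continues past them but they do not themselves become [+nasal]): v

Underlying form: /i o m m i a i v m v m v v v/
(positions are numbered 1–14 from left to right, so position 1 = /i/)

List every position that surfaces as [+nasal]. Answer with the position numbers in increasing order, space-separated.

From /m/ at 3 rightward: 4 /m/ is itself a trigger — this domain ends here.
From /m/ at 3 leftward: 2 /o/ → [+nasal]; 1 /i/ → [+nasal]; bound reached.
From /m/ at 4 rightward: 5 /i/ → [+nasal]; 6 /a/ → [+nasal]; bound reached.
From /m/ at 4 leftward: 3 /m/ is itself a trigger — this domain ends here.
From /m/ at 9 rightward: 10 /v/ transparent; 11 /m/ is itself a trigger — this domain ends here.
From /m/ at 9 leftward: 8 /v/ transparent; 7 /i/ → [+nasal]; 6 /a/ → [+nasal]; bound reached.
From /m/ at 11 rightward: 12 /v/ transparent; 13 /v/ transparent; 14 /v/ transparent; word edge.
From /m/ at 11 leftward: 10 /v/ transparent; 9 /m/ is itself a trigger — this domain ends here.

1 2 3 4 5 6 7 9 11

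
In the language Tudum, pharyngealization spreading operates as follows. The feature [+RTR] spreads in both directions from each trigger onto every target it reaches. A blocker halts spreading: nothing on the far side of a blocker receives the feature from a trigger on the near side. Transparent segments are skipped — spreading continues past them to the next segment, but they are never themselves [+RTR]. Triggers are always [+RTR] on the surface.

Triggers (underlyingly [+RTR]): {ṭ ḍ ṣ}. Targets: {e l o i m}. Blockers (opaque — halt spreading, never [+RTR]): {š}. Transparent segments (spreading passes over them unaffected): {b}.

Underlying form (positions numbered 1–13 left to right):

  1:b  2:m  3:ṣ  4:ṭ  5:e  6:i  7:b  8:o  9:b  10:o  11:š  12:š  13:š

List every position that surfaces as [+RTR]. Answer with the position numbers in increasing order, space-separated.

2 3 4 5 6 8 10

From /ṣ/ at 3 rightward: 4 /ṭ/ is itself a trigger — this domain ends here.
From /ṣ/ at 3 leftward: 2 /m/ → [+RTR]; 1 /b/ transparent; word edge.
From /ṭ/ at 4 rightward: 5 /e/ → [+RTR]; 6 /i/ → [+RTR]; 7 /b/ transparent; 8 /o/ → [+RTR]; 9 /b/ transparent; 10 /o/ → [+RTR]; 11 /š/ blocks.
From /ṭ/ at 4 leftward: 3 /ṣ/ is itself a trigger — this domain ends here.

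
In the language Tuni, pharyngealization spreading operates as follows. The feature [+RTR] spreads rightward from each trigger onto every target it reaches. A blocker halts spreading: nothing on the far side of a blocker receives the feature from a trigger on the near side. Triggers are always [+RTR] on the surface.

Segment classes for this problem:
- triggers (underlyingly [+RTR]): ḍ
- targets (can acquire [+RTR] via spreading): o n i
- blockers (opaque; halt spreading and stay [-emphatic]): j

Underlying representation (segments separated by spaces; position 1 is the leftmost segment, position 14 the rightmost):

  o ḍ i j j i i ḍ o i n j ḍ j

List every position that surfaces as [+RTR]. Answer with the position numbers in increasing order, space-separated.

2 3 8 9 10 11 13

From /ḍ/ at 2 rightward: 3 /i/ → [+RTR]; 4 /j/ blocks.
From /ḍ/ at 8 rightward: 9 /o/ → [+RTR]; 10 /i/ → [+RTR]; 11 /n/ → [+RTR]; 12 /j/ blocks.
From /ḍ/ at 13 rightward: 14 /j/ blocks.
Targets with no active source: positions 1 6 7 stay [-emphatic].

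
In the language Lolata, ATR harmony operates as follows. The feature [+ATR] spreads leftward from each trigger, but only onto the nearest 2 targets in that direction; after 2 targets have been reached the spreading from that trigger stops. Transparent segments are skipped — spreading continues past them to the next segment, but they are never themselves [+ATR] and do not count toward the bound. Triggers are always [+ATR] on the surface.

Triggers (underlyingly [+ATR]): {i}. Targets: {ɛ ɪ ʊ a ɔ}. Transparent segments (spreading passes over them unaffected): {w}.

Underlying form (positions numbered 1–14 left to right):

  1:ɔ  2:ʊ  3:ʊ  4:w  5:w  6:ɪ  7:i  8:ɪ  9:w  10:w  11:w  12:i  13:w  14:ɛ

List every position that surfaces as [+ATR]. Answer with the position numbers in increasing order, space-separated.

From /i/ at 7 leftward: 6 /ɪ/ → [+ATR]; 5 /w/ transparent; 4 /w/ transparent; 3 /ʊ/ → [+ATR]; bound reached.
From /i/ at 12 leftward: 11 /w/ transparent; 10 /w/ transparent; 9 /w/ transparent; 8 /ɪ/ → [+ATR]; 7 /i/ is itself a trigger — this domain ends here.
Targets with no active source: positions 1 2 14 stay [-ATR].

3 6 7 8 12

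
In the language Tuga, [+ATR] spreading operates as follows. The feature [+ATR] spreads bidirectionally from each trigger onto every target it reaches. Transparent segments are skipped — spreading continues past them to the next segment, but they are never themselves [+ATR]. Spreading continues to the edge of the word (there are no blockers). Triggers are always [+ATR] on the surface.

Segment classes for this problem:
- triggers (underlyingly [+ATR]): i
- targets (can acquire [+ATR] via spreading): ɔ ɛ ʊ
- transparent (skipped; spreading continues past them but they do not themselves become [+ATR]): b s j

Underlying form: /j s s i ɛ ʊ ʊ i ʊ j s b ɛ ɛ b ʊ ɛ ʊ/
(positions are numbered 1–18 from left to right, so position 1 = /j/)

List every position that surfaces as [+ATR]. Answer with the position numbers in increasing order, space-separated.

From /i/ at 4 rightward: 5 /ɛ/ → [+ATR]; 6 /ʊ/ → [+ATR]; 7 /ʊ/ → [+ATR]; 8 /i/ is itself a trigger — this domain ends here.
From /i/ at 4 leftward: 3 /s/ transparent; 2 /s/ transparent; 1 /j/ transparent; word edge.
From /i/ at 8 rightward: 9 /ʊ/ → [+ATR]; 10 /j/ transparent; 11 /s/ transparent; 12 /b/ transparent; 13 /ɛ/ → [+ATR]; 14 /ɛ/ → [+ATR]; 15 /b/ transparent; 16 /ʊ/ → [+ATR]; 17 /ɛ/ → [+ATR]; 18 /ʊ/ → [+ATR]; word edge.
From /i/ at 8 leftward: 7 /ʊ/ → [+ATR]; 6 /ʊ/ → [+ATR]; 5 /ɛ/ → [+ATR]; 4 /i/ is itself a trigger — this domain ends here.

4 5 6 7 8 9 13 14 16 17 18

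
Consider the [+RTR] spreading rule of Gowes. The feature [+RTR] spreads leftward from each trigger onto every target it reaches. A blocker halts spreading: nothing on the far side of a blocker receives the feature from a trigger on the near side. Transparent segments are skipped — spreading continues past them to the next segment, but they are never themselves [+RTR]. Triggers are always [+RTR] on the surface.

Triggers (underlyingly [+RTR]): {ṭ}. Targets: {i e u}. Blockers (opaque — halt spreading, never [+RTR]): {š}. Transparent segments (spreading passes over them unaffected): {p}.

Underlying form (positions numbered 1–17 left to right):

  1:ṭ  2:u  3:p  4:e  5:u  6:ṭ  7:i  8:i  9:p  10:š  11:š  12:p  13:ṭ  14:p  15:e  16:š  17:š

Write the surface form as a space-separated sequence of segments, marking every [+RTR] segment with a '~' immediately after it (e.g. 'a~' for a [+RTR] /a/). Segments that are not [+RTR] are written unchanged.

ṭ~ u~ p e~ u~ ṭ~ i i p š š p ṭ~ p e š š

From /ṭ/ at 1 leftward: word edge.
From /ṭ/ at 6 leftward: 5 /u/ → [+RTR]; 4 /e/ → [+RTR]; 3 /p/ transparent; 2 /u/ → [+RTR]; 1 /ṭ/ is itself a trigger — this domain ends here.
From /ṭ/ at 13 leftward: 12 /p/ transparent; 11 /š/ blocks.
Targets with no active source: positions 7 8 15 stay [-emphatic].
[+RTR] positions on the surface: 1 2 4 5 6 13.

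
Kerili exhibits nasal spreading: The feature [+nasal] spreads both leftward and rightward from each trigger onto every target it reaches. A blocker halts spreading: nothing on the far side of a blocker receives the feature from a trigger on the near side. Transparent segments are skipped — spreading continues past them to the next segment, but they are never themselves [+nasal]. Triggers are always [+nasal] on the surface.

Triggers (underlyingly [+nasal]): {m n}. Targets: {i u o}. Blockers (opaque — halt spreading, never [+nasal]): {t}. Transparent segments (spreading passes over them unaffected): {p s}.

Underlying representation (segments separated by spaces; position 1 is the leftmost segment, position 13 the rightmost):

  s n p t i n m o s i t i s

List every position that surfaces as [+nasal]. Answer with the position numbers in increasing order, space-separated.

2 5 6 7 8 10

From /n/ at 2 rightward: 3 /p/ transparent; 4 /t/ blocks.
From /n/ at 2 leftward: 1 /s/ transparent; word edge.
From /n/ at 6 rightward: 7 /m/ is itself a trigger — this domain ends here.
From /n/ at 6 leftward: 5 /i/ → [+nasal]; 4 /t/ blocks.
From /m/ at 7 rightward: 8 /o/ → [+nasal]; 9 /s/ transparent; 10 /i/ → [+nasal]; 11 /t/ blocks.
From /m/ at 7 leftward: 6 /n/ is itself a trigger — this domain ends here.
Target with no active source: position 12 stays [-nasal].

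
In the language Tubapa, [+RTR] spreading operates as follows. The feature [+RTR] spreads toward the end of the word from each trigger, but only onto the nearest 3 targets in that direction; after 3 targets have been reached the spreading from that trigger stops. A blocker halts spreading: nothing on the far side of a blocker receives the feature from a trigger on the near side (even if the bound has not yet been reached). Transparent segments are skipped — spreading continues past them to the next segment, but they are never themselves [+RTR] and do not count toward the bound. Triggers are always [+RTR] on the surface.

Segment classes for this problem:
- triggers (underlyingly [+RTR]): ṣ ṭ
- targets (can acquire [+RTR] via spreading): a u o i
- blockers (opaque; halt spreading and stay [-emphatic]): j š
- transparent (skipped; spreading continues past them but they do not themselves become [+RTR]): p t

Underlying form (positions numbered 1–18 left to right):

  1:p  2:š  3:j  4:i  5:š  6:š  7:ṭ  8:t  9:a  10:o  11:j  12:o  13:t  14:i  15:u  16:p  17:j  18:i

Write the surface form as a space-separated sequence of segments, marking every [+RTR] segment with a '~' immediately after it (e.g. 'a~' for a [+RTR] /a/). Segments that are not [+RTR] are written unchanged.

p š j i š š ṭ~ t a~ o~ j o t i u p j i

From /ṭ/ at 7 rightward: 8 /t/ transparent; 9 /a/ → [+RTR]; 10 /o/ → [+RTR]; 11 /j/ blocks.
Targets with no active source: positions 4 12 14 15 18 stay [-emphatic].
[+RTR] positions on the surface: 7 9 10.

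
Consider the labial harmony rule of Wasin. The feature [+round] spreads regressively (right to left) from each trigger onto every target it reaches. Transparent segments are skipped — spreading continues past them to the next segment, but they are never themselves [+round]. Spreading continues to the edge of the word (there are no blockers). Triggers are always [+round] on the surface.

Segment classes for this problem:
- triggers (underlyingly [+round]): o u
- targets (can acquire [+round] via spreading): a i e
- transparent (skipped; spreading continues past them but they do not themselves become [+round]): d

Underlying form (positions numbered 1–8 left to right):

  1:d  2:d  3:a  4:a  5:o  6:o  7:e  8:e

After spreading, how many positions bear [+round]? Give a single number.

4

From /o/ at 5 leftward: 4 /a/ → [+round]; 3 /a/ → [+round]; 2 /d/ transparent; 1 /d/ transparent; word edge.
From /o/ at 6 leftward: 5 /o/ is itself a trigger — this domain ends here.
Targets with no active source: positions 7 8 stay [-round].
[+round] positions on the surface: 3 4 5 6.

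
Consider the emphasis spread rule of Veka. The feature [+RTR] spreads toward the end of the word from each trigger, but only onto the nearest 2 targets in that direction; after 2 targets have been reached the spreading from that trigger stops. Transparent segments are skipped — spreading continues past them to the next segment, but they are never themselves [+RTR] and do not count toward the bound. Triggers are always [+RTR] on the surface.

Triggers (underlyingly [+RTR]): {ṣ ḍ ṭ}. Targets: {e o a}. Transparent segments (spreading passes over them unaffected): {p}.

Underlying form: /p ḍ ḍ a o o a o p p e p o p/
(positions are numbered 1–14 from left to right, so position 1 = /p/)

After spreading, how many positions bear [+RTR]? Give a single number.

4

From /ḍ/ at 2 rightward: 3 /ḍ/ is itself a trigger — this domain ends here.
From /ḍ/ at 3 rightward: 4 /a/ → [+RTR]; 5 /o/ → [+RTR]; bound reached.
Targets with no active source: positions 6 7 8 11 13 stay [-emphatic].
[+RTR] positions on the surface: 2 3 4 5.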